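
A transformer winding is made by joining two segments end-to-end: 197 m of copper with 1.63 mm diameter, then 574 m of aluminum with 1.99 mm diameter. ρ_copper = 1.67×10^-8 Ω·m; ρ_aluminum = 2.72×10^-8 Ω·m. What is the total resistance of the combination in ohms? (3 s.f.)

Segment 1: A = π(d/2)² = π(8.1500e-04 m)² = 2.087e-06 m²
R₁ = ρL/A = (1.67×10^-8)(197)/(2.087e-06) = 1.577 Ω
Segment 2: A = π(d/2)² = π(9.9500e-04 m)² = 3.110e-06 m²
R₂ = (2.72×10^-8)(574)/(3.110e-06) = 5.02 Ω
R = R₁ + R₂ = 6.60 Ω

6.60 Ω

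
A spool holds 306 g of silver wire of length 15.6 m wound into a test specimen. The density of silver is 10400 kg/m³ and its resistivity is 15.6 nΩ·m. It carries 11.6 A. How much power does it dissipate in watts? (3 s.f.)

17.4 W

ρ = 15.6 nΩ·m = 1.56×10^-8 Ω·m
A = m/(density·L) = 0.306/(10400×15.6) = 1.8861e-06 m²
R = ρL/A = (1.56×10^-8)(15.6)/(1.8861e-06) = 0.129 Ω
P = I²R = (11.6)² × 0.129 = 17.4 W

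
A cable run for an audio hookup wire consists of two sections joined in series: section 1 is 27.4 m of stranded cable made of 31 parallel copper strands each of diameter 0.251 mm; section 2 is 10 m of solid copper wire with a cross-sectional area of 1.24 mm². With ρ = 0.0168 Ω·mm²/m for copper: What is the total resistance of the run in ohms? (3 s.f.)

0.436 Ω

ρ = 0.0168 Ω·mm²/m = 1.68×10^-8 Ω·m
Section 1: A_strand = π(1.2550e-04)² = 4.948e-08 m²; R₁ = ρL/(N·A_s) = (1.68×10^-8)(27.4)/(31×4.948e-08) = 0.3001 Ω
Section 2: A = 1.24 mm² = 1.240e-06 m²
R₂ = (1.68×10^-8)(10)/(1.240e-06) = 0.1355 Ω
R = R₁ + R₂ = 0.436 Ω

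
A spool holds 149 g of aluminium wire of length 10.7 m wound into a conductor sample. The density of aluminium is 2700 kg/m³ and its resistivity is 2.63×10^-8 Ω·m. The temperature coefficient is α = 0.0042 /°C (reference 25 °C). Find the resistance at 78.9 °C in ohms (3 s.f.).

A = m/(density·L) = 0.149/(2700×10.7) = 5.1575e-06 m²
R = ρL/A = (2.63×10^-8)(10.7)/(5.1575e-06) = 0.05456 Ω
R(78.9 °C) = 0.05456 × (1 + 0.0042×53.9) = 0.0669 Ω

0.0669 Ω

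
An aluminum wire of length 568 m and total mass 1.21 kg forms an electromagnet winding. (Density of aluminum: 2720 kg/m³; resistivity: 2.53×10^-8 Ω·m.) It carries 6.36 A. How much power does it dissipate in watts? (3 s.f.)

A = m/(density·L) = 1.21/(2720×568) = 7.8319e-07 m²
R = ρL/A = (2.53×10^-8)(568)/(7.8319e-07) = 18.35 Ω
P = I²R = (6.36)² × 18.35 = 742 W

742 W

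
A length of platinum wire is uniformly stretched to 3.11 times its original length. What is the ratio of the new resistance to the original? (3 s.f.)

Volume constant ⇒ A' = A/k with k = 3.11. R' = ρ(kL)/(A/k) = k²R.
Factor = 9.67

9.67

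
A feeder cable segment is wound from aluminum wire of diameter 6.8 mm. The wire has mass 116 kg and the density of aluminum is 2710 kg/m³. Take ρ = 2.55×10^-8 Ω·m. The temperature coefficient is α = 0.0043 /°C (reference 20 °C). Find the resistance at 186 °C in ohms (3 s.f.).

A = π(d/2)² = π(3.4000e-03 m)² = 3.6317e-05 m²
L = m/(density·A) = 116/(2710×3.6317e-05) = 1179 m
R = ρL/A = (2.55×10^-8)(1179)/(3.6317e-05) = 0.8276 Ω
R(186 °C) = 0.8276 × (1 + 0.0043×166) = 1.42 Ω

1.42 Ω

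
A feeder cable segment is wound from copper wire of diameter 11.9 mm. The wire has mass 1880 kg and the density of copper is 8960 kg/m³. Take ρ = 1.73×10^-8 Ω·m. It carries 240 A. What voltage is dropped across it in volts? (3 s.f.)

A = π(d/2)² = π(5.9500e-03 m)² = 1.1122e-04 m²
L = m/(density·A) = 1880/(8960×1.1122e-04) = 1887 m
R = ρL/A = (1.73×10^-8)(1887)/(1.1122e-04) = 0.2934 Ω
V = IR = 240 × 0.2934 = 70.4 V

70.4 V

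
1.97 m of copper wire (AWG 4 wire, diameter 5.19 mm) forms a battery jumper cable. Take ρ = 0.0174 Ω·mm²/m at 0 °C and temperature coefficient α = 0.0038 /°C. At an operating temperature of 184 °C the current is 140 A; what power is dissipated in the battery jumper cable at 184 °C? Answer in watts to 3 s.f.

ρ = 0.0174 Ω·mm²/m = 1.74×10^-8 Ω·m
A = π(5.19/2 mm)² = π(2.5950e-03 m)² = 2.116e-05 m²
R₍0₎ = ρL/A = (1.74×10^-8)(1.97)/(2.116e-05) = 0.00162 Ω
R₍184₎ = R₍0₎(1 + αΔT) = 0.00162 × (1 + 0.0038×184) = 0.002753 Ω
P = I²R = (140)² × 0.002753 = 54.0 W

54.0 W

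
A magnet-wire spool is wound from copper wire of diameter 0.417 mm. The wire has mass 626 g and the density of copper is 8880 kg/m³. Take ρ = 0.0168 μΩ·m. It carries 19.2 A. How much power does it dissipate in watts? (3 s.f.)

ρ = 0.0168 μΩ·m = 1.68×10^-8 Ω·m
A = π(d/2)² = π(2.0850e-04 m)² = 1.3657e-07 m²
L = m/(density·A) = 0.626/(8880×1.3657e-07) = 516.2 m
R = ρL/A = (1.68×10^-8)(516.2)/(1.3657e-07) = 63.5 Ω
P = I²R = (19.2)² × 63.5 = 23400 W

23400 W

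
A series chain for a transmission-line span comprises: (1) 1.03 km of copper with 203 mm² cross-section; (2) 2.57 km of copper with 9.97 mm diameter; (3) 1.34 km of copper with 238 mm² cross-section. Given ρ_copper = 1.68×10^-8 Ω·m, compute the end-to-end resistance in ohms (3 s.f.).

0.733 Ω

Seg 1: A = 203 mm² = 2.030e-04 m²
R_1 = (1.68×10^-8)(1030)/(2.030e-04) = 0.08524 Ω
Seg 2: A = π(d/2)² = π(4.9850e-03 m)² = 7.807e-05 m²
R_2 = (1.68×10^-8)(2570)/(7.807e-05) = 0.553 Ω
Seg 3: A = 238 mm² = 2.380e-04 m²
R_3 = (1.68×10^-8)(1340)/(2.380e-04) = 0.09459 Ω
R_total = R_1 + R_2 + R_3 = 0.733 Ω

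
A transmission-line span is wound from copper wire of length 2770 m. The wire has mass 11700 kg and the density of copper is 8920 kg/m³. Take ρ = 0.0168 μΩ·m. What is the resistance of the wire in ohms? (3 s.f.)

ρ = 0.0168 μΩ·m = 1.68×10^-8 Ω·m
A = m/(density·L) = 11700/(8920×2770) = 4.7352e-04 m²
R = ρL/A = (1.68×10^-8)(2770)/(4.7352e-04) = 0.0983 Ω

0.0983 Ω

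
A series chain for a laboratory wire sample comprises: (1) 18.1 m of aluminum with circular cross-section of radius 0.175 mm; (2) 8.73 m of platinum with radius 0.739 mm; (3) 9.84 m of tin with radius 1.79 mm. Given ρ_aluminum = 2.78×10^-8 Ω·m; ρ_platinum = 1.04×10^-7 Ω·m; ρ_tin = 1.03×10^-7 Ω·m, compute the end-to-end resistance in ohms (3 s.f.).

5.86 Ω

Seg 1: A = πr² = π(1.7500e-04 m)² = 9.621e-08 m²
R_1 = (2.78×10^-8)(18.1)/(9.621e-08) = 5.23 Ω
Seg 2: A = πr² = π(7.3900e-04 m)² = 1.716e-06 m²
R_2 = (1.04×10^-7)(8.73)/(1.716e-06) = 0.5292 Ω
Seg 3: A = πr² = π(1.7900e-03 m)² = 1.007e-05 m²
R_3 = (1.03×10^-7)(9.84)/(1.007e-05) = 0.1007 Ω
R_total = R_1 + R_2 + R_3 = 5.86 Ω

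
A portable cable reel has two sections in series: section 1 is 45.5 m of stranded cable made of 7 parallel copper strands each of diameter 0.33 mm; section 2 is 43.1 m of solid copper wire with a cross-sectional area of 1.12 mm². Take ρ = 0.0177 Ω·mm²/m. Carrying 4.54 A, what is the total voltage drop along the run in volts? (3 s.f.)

9.20 V

ρ = 0.0177 Ω·mm²/m = 1.77×10^-8 Ω·m
Section 1: A_strand = π(1.6500e-04)² = 8.553e-08 m²; R₁ = ρL/(N·A_s) = (1.77×10^-8)(45.5)/(7×8.553e-08) = 1.345 Ω
Section 2: A = 1.12 mm² = 1.120e-06 m²
R₂ = (1.77×10^-8)(43.1)/(1.120e-06) = 0.6811 Ω
R = R₁ + R₂ = 2.026 Ω
V = IR = 4.54 × 2.026 = 9.20 V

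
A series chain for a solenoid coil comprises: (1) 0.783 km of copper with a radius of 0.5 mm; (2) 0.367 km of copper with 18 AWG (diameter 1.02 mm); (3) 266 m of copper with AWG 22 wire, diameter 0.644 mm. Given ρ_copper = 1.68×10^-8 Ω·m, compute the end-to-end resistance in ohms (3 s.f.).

Seg 1: A = πr² = π(5.0000e-04 m)² = 7.854e-07 m²
R_1 = (1.68×10^-8)(783)/(7.854e-07) = 16.75 Ω
Seg 2: A = π(1.02/2 mm)² = π(5.1000e-04 m)² = 8.171e-07 m²
R_2 = (1.68×10^-8)(367)/(8.171e-07) = 7.545 Ω
Seg 3: A = π(0.644/2 mm)² = π(3.2200e-04 m)² = 3.257e-07 m²
R_3 = (1.68×10^-8)(266)/(3.257e-07) = 13.72 Ω
R_total = R_1 + R_2 + R_3 = 38.0 Ω

38.0 Ω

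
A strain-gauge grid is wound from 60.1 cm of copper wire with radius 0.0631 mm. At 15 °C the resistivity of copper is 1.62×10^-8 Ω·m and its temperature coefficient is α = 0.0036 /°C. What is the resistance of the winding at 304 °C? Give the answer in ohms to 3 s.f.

A = πr² = π(6.3100e-05 m)² = 1.251e-08 m²
R₍15°C₎ = ρL/A = (1.62×10^-8)(0.601)/(1.251e-08) = 0.7784 Ω
R = R₀(1 + αΔT) = 0.7784(1 + 0.0036×289) = 1.59 Ω

1.59 Ω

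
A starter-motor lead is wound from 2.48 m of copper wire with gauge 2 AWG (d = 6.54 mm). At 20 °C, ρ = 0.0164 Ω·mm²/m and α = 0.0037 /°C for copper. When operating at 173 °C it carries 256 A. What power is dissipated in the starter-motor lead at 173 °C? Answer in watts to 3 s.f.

124 W

ρ = 0.0164 Ω·mm²/m = 1.64×10^-8 Ω·m
A = π(6.54/2 mm)² = π(3.2700e-03 m)² = 3.359e-05 m²
R₍20₎ = ρL/A = (1.64×10^-8)(2.48)/(3.359e-05) = 0.001211 Ω
R₍173₎ = R₍20₎(1 + αΔT) = 0.001211 × (1 + 0.0037×153) = 0.001896 Ω
P = I²R = (256)² × 0.001896 = 124 W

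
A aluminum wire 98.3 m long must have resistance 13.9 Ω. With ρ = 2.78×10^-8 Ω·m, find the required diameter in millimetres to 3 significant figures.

0.500 mm

A = ρL/R = (2.78×10^-8)(98.3)/(13.9) = 1.966e-07 m²
d = 2√(A/π) = 5.003e-04 m = 0.500 mm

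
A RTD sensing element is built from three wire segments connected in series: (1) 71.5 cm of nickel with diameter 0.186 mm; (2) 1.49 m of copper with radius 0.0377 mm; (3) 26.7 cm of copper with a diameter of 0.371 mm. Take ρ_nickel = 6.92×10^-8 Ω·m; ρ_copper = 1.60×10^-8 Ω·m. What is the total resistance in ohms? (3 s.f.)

7.20 Ω

Seg 1: A = π(d/2)² = π(9.3000e-05 m)² = 2.717e-08 m²
R_1 = (6.92×10^-8)(0.715)/(2.717e-08) = 1.821 Ω
Seg 2: A = πr² = π(3.7700e-05 m)² = 4.465e-09 m²
R_2 = (1.60×10^-8)(1.49)/(4.465e-09) = 5.339 Ω
Seg 3: A = π(d/2)² = π(1.8550e-04 m)² = 1.081e-07 m²
R_3 = (1.60×10^-8)(0.267)/(1.081e-07) = 0.03952 Ω
R_total = R_1 + R_2 + R_3 = 7.20 Ω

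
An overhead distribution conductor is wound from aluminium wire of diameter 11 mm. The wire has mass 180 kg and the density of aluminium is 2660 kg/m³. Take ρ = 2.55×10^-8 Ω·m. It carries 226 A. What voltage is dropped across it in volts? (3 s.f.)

43.2 V

A = π(d/2)² = π(5.5000e-03 m)² = 9.5033e-05 m²
L = m/(density·A) = 180/(2660×9.5033e-05) = 712.1 m
R = ρL/A = (2.55×10^-8)(712.1)/(9.5033e-05) = 0.1911 Ω
V = IR = 226 × 0.1911 = 43.2 V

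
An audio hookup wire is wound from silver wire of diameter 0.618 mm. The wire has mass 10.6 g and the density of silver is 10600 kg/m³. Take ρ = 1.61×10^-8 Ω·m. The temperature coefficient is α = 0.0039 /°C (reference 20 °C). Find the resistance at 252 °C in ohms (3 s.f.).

0.341 Ω

A = π(d/2)² = π(3.0900e-04 m)² = 2.9996e-07 m²
L = m/(density·A) = 0.0106/(10600×2.9996e-07) = 3.334 m
R = ρL/A = (1.61×10^-8)(3.334)/(2.9996e-07) = 0.1789 Ω
R(252 °C) = 0.1789 × (1 + 0.0039×232) = 0.341 Ω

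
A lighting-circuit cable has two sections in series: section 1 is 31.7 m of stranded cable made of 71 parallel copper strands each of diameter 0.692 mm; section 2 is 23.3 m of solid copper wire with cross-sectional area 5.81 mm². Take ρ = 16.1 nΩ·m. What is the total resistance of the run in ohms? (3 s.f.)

ρ = 16.1 nΩ·m = 1.61×10^-8 Ω·m
Section 1: A_strand = π(3.4600e-04)² = 3.761e-07 m²; R₁ = ρL/(N·A_s) = (1.61×10^-8)(31.7)/(71×3.761e-07) = 0.01911 Ω
Section 2: A = 5.81 mm² = 5.810e-06 m²
R₂ = (1.61×10^-8)(23.3)/(5.810e-06) = 0.06457 Ω
R = R₁ + R₂ = 0.0837 Ω

0.0837 Ω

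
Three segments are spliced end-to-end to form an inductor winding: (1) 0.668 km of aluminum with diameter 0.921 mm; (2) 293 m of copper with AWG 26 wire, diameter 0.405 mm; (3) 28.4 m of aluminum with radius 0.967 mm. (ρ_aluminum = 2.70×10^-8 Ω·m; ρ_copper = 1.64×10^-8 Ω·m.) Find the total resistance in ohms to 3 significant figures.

Seg 1: A = π(d/2)² = π(4.6050e-04 m)² = 6.662e-07 m²
R_1 = (2.70×10^-8)(668)/(6.662e-07) = 27.07 Ω
Seg 2: A = π(0.405/2 mm)² = π(2.0250e-04 m)² = 1.288e-07 m²
R_2 = (1.64×10^-8)(293)/(1.288e-07) = 37.3 Ω
Seg 3: A = πr² = π(9.6700e-04 m)² = 2.938e-06 m²
R_3 = (2.70×10^-8)(28.4)/(2.938e-06) = 0.261 Ω
R_total = R_1 + R_2 + R_3 = 64.6 Ω

64.6 Ω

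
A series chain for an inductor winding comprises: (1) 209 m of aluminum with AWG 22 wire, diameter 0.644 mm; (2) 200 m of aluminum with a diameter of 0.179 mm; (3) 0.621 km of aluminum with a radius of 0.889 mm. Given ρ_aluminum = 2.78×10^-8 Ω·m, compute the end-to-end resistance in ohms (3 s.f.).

246 Ω

Seg 1: A = π(0.644/2 mm)² = π(3.2200e-04 m)² = 3.257e-07 m²
R_1 = (2.78×10^-8)(209)/(3.257e-07) = 17.84 Ω
Seg 2: A = π(d/2)² = π(8.9500e-05 m)² = 2.516e-08 m²
R_2 = (2.78×10^-8)(200)/(2.516e-08) = 220.9 Ω
Seg 3: A = πr² = π(8.8900e-04 m)² = 2.483e-06 m²
R_3 = (2.78×10^-8)(621)/(2.483e-06) = 6.953 Ω
R_total = R_1 + R_2 + R_3 = 246 Ω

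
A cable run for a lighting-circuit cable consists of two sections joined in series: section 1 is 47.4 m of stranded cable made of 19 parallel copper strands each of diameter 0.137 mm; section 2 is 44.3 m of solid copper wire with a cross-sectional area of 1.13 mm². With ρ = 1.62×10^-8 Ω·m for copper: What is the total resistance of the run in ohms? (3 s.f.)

3.38 Ω

Section 1: A_strand = π(6.8500e-05)² = 1.474e-08 m²; R₁ = ρL/(N·A_s) = (1.62×10^-8)(47.4)/(19×1.474e-08) = 2.742 Ω
Section 2: A = 1.13 mm² = 1.130e-06 m²
R₂ = (1.62×10^-8)(44.3)/(1.130e-06) = 0.6351 Ω
R = R₁ + R₂ = 3.38 Ω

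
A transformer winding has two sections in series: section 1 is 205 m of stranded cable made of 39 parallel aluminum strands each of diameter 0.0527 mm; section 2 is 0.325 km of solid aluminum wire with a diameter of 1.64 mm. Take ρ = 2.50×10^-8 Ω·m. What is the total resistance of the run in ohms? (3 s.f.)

64.1 Ω

Section 1: A_strand = π(2.6350e-05)² = 2.181e-09 m²; R₁ = ρL/(N·A_s) = (2.50×10^-8)(205)/(39×2.181e-09) = 60.24 Ω
Section 2: A = π(d/2)² = π(8.2000e-04 m)² = 2.112e-06 m²
R₂ = (2.50×10^-8)(325)/(2.112e-06) = 3.846 Ω
R = R₁ + R₂ = 64.1 Ω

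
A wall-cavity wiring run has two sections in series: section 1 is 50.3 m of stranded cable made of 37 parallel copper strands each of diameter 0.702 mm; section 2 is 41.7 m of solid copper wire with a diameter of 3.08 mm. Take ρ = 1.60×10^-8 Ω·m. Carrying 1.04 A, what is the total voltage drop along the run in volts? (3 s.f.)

Section 1: A_strand = π(3.5100e-04)² = 3.870e-07 m²; R₁ = ρL/(N·A_s) = (1.60×10^-8)(50.3)/(37×3.870e-07) = 0.0562 Ω
Section 2: A = π(d/2)² = π(1.5400e-03 m)² = 7.451e-06 m²
R₂ = (1.60×10^-8)(41.7)/(7.451e-06) = 0.08955 Ω
R = R₁ + R₂ = 0.1457 Ω
V = IR = 1.04 × 0.1457 = 0.152 V

0.152 V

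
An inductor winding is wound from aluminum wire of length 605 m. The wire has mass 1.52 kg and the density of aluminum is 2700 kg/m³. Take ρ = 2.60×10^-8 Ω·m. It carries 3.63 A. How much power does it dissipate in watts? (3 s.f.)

A = m/(density·L) = 1.52/(2700×605) = 9.3052e-07 m²
R = ρL/A = (2.60×10^-8)(605)/(9.3052e-07) = 16.9 Ω
P = I²R = (3.63)² × 16.9 = 223 W

223 W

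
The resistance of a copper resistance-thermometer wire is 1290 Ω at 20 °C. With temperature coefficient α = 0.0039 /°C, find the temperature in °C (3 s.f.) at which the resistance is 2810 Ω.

R = R₀(1 + α(T − T₀)) ⇒ T = T₀ + (R/R₀ − 1)/α
T = 20 + (2810/1290 − 1)/0.0039 = 20 + (1.178)/0.0039 = 322 °C

322 °C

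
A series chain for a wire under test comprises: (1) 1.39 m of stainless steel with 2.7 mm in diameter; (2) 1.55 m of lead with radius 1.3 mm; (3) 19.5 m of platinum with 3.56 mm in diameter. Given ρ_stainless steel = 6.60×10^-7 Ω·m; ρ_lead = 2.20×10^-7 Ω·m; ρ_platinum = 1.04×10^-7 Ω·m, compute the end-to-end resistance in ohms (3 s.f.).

Seg 1: A = π(d/2)² = π(1.3500e-03 m)² = 5.726e-06 m²
R_1 = (6.60×10^-7)(1.39)/(5.726e-06) = 0.1602 Ω
Seg 2: A = πr² = π(1.3000e-03 m)² = 5.309e-06 m²
R_2 = (2.20×10^-7)(1.55)/(5.309e-06) = 0.06423 Ω
Seg 3: A = π(d/2)² = π(1.7800e-03 m)² = 9.954e-06 m²
R_3 = (1.04×10^-7)(19.5)/(9.954e-06) = 0.2037 Ω
R_total = R_1 + R_2 + R_3 = 0.428 Ω

0.428 Ω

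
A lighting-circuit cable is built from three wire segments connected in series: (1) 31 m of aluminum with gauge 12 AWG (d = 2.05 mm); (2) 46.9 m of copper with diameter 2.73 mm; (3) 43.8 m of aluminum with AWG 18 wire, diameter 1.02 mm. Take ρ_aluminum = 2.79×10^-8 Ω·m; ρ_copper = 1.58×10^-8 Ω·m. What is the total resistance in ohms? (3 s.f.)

Seg 1: A = π(2.05/2 mm)² = π(1.0250e-03 m)² = 3.301e-06 m²
R_1 = (2.79×10^-8)(31)/(3.301e-06) = 0.262 Ω
Seg 2: A = π(d/2)² = π(1.3650e-03 m)² = 5.853e-06 m²
R_2 = (1.58×10^-8)(46.9)/(5.853e-06) = 0.1266 Ω
Seg 3: A = π(1.02/2 mm)² = π(5.1000e-04 m)² = 8.171e-07 m²
R_3 = (2.79×10^-8)(43.8)/(8.171e-07) = 1.496 Ω
R_total = R_1 + R_2 + R_3 = 1.88 Ω

1.88 Ω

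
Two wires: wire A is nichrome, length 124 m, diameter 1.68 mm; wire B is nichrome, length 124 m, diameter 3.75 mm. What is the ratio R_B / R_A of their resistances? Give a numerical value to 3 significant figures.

0.201

R ∝ ρL/d², so R_B/R_A = (d_A/d_B)²
= (1.68/3.75)² = 0.201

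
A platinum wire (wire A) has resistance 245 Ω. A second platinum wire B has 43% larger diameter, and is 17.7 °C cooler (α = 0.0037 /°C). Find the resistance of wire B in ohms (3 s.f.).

R ∝ ρL/d² with ρ ∝ (1+αΔT), so R_B/R_A = (1 + 43/100)⁻² × (1 − 0.0037×17.7)
= 0.489 × 0.9345 = 0.457
R_B = 0.457 × 245 = 112 Ω

112 Ω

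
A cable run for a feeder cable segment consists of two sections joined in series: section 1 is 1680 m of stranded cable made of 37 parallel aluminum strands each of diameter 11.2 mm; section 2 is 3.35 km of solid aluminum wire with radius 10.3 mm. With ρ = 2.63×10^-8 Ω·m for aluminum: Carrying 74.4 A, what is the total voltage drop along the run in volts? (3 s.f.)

20.6 V

Section 1: A_strand = π(5.6000e-03)² = 9.852e-05 m²; R₁ = ρL/(N·A_s) = (2.63×10^-8)(1680)/(37×9.852e-05) = 0.01212 Ω
Section 2: A = πr² = π(1.0300e-02 m)² = 3.333e-04 m²
R₂ = (2.63×10^-8)(3350)/(3.333e-04) = 0.2643 Ω
R = R₁ + R₂ = 0.2765 Ω
V = IR = 74.4 × 0.2765 = 20.6 V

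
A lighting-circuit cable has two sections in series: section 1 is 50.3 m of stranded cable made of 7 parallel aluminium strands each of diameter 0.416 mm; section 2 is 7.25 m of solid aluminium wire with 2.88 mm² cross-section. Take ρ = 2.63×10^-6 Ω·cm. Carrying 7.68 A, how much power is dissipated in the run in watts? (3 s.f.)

85.9 W

ρ = 2.63×10^-6 Ω·cm = 2.63×10^-8 Ω·m
Section 1: A_strand = π(2.0800e-04)² = 1.359e-07 m²; R₁ = ρL/(N·A_s) = (2.63×10^-8)(50.3)/(7×1.359e-07) = 1.39 Ω
Section 2: A = 2.88 mm² = 2.880e-06 m²
R₂ = (2.63×10^-8)(7.25)/(2.880e-06) = 0.06621 Ω
R = R₁ + R₂ = 1.457 Ω
P = I²R = (7.68)² × 1.457 = 85.9 W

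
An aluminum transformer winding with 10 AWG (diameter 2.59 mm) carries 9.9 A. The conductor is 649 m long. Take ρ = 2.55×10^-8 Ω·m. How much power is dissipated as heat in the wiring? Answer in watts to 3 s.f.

308 W

A = π(2.59/2 mm)² = π(1.2950e-03 m)² = 5.269e-06 m²
R = ρL/A = (2.55×10^-8)(649)/(5.269e-06) = 3.141 Ω
P = I²R = (9.9)² × 3.141 = 308 W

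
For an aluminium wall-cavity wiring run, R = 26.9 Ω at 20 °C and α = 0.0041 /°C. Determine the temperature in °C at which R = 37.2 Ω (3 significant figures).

113 °C

R = R₀(1 + α(T − T₀)) ⇒ T = T₀ + (R/R₀ − 1)/α
T = 20 + (37.2/26.9 − 1)/0.0041 = 20 + (0.3829)/0.0041 = 113 °C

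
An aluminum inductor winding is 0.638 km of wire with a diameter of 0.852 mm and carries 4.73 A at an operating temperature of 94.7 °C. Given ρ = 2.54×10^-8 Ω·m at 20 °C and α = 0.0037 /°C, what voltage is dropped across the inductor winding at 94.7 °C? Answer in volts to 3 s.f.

A = π(d/2)² = π(4.2600e-04 m)² = 5.701e-07 m²
R₍20₎ = ρL/A = (2.54×10^-8)(638)/(5.701e-07) = 28.42 Ω
R₍94.7₎ = R₍20₎(1 + αΔT) = 28.42 × (1 + 0.0037×74.7) = 36.28 Ω
V = IR = 4.73 × 36.28 = 172 V

172 V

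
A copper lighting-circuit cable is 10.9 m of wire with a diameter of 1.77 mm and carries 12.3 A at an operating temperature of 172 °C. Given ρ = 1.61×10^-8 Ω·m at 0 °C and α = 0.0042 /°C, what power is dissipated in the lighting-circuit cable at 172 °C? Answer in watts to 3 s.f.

A = π(d/2)² = π(8.8500e-04 m)² = 2.461e-06 m²
R₍0₎ = ρL/A = (1.61×10^-8)(10.9)/(2.461e-06) = 0.07132 Ω
R₍172₎ = R₍0₎(1 + αΔT) = 0.07132 × (1 + 0.0042×172) = 0.1228 Ω
P = I²R = (12.3)² × 0.1228 = 18.6 W

18.6 W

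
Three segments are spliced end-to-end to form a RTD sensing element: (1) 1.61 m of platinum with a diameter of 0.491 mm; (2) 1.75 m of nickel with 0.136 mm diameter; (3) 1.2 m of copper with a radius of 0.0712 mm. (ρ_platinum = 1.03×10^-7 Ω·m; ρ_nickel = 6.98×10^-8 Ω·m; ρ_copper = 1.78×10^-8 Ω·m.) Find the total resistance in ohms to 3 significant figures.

Seg 1: A = π(d/2)² = π(2.4550e-04 m)² = 1.893e-07 m²
R_1 = (1.03×10^-7)(1.61)/(1.893e-07) = 0.8758 Ω
Seg 2: A = π(d/2)² = π(6.8000e-05 m)² = 1.453e-08 m²
R_2 = (6.98×10^-8)(1.75)/(1.453e-08) = 8.409 Ω
Seg 3: A = πr² = π(7.1200e-05 m)² = 1.593e-08 m²
R_3 = (1.78×10^-8)(1.2)/(1.593e-08) = 1.341 Ω
R_total = R_1 + R_2 + R_3 = 10.6 Ω

10.6 Ω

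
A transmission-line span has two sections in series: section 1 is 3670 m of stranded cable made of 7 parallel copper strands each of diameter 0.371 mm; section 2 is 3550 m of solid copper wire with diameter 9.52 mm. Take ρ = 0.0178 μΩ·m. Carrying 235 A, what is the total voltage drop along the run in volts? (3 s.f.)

20500 V

ρ = 0.0178 μΩ·m = 1.78×10^-8 Ω·m
Section 1: A_strand = π(1.8550e-04)² = 1.081e-07 m²; R₁ = ρL/(N·A_s) = (1.78×10^-8)(3670)/(7×1.081e-07) = 86.33 Ω
Section 2: A = π(d/2)² = π(4.7600e-03 m)² = 7.118e-05 m²
R₂ = (1.78×10^-8)(3550)/(7.118e-05) = 0.8877 Ω
R = R₁ + R₂ = 87.22 Ω
V = IR = 235 × 87.22 = 20500 V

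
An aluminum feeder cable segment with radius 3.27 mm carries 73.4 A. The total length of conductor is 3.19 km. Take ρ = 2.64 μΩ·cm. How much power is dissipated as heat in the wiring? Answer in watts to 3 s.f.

ρ = 2.64 μΩ·cm = 2.64×10^-8 Ω·m
A = πr² = π(3.2700e-03 m)² = 3.359e-05 m²
R = ρL/A = (2.64×10^-8)(3190)/(3.359e-05) = 2.507 Ω
P = I²R = (73.4)² × 2.507 = 13500 W

13500 W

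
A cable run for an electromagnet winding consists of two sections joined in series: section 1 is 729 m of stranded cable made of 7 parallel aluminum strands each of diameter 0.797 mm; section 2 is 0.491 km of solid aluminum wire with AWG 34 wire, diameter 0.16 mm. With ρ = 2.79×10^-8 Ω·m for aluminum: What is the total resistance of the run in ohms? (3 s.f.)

Section 1: A_strand = π(3.9850e-04)² = 4.989e-07 m²; R₁ = ρL/(N·A_s) = (2.79×10^-8)(729)/(7×4.989e-07) = 5.824 Ω
Section 2: A = π(0.16/2 mm)² = π(8.0000e-05 m)² = 2.011e-08 m²
R₂ = (2.79×10^-8)(491)/(2.011e-08) = 681.3 Ω
R = R₁ + R₂ = 687 Ω

687 Ω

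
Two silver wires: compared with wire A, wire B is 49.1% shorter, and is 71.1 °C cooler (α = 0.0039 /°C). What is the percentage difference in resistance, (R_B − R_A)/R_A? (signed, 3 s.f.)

-63.2%

R ∝ ρL/d² with ρ ∝ (1+αΔT), so R_B/R_A = (1 − 49.1/100) × (1 − 0.0039×71.1)
= 0.509 × 0.7227 = 0.3679
(R_B − R_A)/R_A = 0.3679 − 1 = -63.2%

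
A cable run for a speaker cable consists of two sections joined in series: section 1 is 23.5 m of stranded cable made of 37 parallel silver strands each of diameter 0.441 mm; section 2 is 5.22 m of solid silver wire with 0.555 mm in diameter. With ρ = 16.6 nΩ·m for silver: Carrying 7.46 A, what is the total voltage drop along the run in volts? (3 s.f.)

3.19 V

ρ = 16.6 nΩ·m = 1.66×10^-8 Ω·m
Section 1: A_strand = π(2.2050e-04)² = 1.527e-07 m²; R₁ = ρL/(N·A_s) = (1.66×10^-8)(23.5)/(37×1.527e-07) = 0.06903 Ω
Section 2: A = π(d/2)² = π(2.7750e-04 m)² = 2.419e-07 m²
R₂ = (1.66×10^-8)(5.22)/(2.419e-07) = 0.3582 Ω
R = R₁ + R₂ = 0.4272 Ω
V = IR = 7.46 × 0.4272 = 3.19 V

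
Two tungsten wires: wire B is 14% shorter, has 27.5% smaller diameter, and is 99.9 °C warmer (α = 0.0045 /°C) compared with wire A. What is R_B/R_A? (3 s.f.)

2.37

R ∝ ρL/d² with ρ ∝ (1+αΔT), so R_B/R_A = (1 − 14/100) × (1 − 27.5/100)⁻² × (1 + 0.0045×99.9)
= 0.86 × 1.903 × 1.45 = 2.37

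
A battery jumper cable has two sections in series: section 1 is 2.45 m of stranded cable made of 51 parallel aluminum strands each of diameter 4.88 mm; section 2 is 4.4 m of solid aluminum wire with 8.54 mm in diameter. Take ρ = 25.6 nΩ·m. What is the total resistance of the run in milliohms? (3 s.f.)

ρ = 25.6 nΩ·m = 2.56×10^-8 Ω·m
Section 1: A_strand = π(2.4400e-03)² = 1.870e-05 m²; R₁ = ρL/(N·A_s) = (2.56×10^-8)(2.45)/(51×1.870e-05) = 6.575×10^-5 Ω
Section 2: A = π(d/2)² = π(4.2700e-03 m)² = 5.728e-05 m²
R₂ = (2.56×10^-8)(4.4)/(5.728e-05) = 0.001966 Ω
R = R₁ + R₂ = 2.03 mΩ

2.03 mΩ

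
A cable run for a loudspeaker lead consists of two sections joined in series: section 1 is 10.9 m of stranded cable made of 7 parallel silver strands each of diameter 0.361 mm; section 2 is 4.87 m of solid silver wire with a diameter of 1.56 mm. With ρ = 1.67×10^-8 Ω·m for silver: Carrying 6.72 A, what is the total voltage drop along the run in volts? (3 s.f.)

Section 1: A_strand = π(1.8050e-04)² = 1.024e-07 m²; R₁ = ρL/(N·A_s) = (1.67×10^-8)(10.9)/(7×1.024e-07) = 0.2541 Ω
Section 2: A = π(d/2)² = π(7.8000e-04 m)² = 1.911e-06 m²
R₂ = (1.67×10^-8)(4.87)/(1.911e-06) = 0.04255 Ω
R = R₁ + R₂ = 0.2966 Ω
V = IR = 6.72 × 0.2966 = 1.99 V

1.99 V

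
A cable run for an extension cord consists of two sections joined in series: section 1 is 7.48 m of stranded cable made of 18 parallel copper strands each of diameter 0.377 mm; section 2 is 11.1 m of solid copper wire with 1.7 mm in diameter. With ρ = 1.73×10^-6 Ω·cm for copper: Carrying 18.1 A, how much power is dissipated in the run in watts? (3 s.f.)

48.8 W

ρ = 1.73×10^-6 Ω·cm = 1.73×10^-8 Ω·m
Section 1: A_strand = π(1.8850e-04)² = 1.116e-07 m²; R₁ = ρL/(N·A_s) = (1.73×10^-8)(7.48)/(18×1.116e-07) = 0.0644 Ω
Section 2: A = π(d/2)² = π(8.5000e-04 m)² = 2.270e-06 m²
R₂ = (1.73×10^-8)(11.1)/(2.270e-06) = 0.0846 Ω
R = R₁ + R₂ = 0.149 Ω
P = I²R = (18.1)² × 0.149 = 48.8 W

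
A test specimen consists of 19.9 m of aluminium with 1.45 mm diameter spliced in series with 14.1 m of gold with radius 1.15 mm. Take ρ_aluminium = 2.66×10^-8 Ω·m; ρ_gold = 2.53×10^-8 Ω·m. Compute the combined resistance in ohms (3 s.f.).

Segment 1: A = π(d/2)² = π(7.2500e-04 m)² = 1.651e-06 m²
R₁ = ρL/A = (2.66×10^-8)(19.9)/(1.651e-06) = 0.3206 Ω
Segment 2: A = πr² = π(1.1500e-03 m)² = 4.155e-06 m²
R₂ = (2.53×10^-8)(14.1)/(4.155e-06) = 0.08586 Ω
R = R₁ + R₂ = 0.406 Ω

0.406 Ω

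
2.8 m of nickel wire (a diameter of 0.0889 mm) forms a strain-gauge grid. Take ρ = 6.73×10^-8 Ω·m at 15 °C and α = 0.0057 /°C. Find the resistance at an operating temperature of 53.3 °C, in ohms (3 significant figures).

37.0 Ω

A = π(d/2)² = π(4.4450e-05 m)² = 6.207e-09 m²
R₍15°C₎ = ρL/A = (6.73×10^-8)(2.8)/(6.207e-09) = 30.36 Ω
R = R₀(1 + αΔT) = 30.36(1 + 0.0057×38.3) = 37.0 Ω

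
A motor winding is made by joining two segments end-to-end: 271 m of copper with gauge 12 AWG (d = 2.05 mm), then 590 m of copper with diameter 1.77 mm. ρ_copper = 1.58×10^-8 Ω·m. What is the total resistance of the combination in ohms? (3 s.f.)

Segment 1: A = π(2.05/2 mm)² = π(1.0250e-03 m)² = 3.301e-06 m²
R₁ = ρL/A = (1.58×10^-8)(271)/(3.301e-06) = 1.297 Ω
Segment 2: A = π(d/2)² = π(8.8500e-04 m)² = 2.461e-06 m²
R₂ = (1.58×10^-8)(590)/(2.461e-06) = 3.789 Ω
R = R₁ + R₂ = 5.09 Ω

5.09 Ω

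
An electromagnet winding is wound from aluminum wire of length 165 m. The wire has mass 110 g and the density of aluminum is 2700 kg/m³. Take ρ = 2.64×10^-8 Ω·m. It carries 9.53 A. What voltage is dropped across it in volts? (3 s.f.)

A = m/(density·L) = 0.11/(2700×165) = 2.4691e-07 m²
R = ρL/A = (2.64×10^-8)(165)/(2.4691e-07) = 17.64 Ω
V = IR = 9.53 × 17.64 = 168 V

168 V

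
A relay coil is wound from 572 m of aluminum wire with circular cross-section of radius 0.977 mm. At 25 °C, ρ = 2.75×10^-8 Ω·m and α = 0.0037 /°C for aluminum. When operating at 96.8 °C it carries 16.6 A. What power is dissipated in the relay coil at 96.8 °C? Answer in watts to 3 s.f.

1830 W

A = πr² = π(9.7700e-04 m)² = 2.999e-06 m²
R₍25₎ = ρL/A = (2.75×10^-8)(572)/(2.999e-06) = 5.246 Ω
R₍96.8₎ = R₍25₎(1 + αΔT) = 5.246 × (1 + 0.0037×71.8) = 6.639 Ω
P = I²R = (16.6)² × 6.639 = 1830 W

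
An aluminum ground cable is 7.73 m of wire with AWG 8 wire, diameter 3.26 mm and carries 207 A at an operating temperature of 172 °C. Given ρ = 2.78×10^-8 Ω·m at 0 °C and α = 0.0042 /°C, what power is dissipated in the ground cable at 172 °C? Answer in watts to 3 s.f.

A = π(3.26/2 mm)² = π(1.6300e-03 m)² = 8.347e-06 m²
R₍0₎ = ρL/A = (2.78×10^-8)(7.73)/(8.347e-06) = 0.02575 Ω
R₍172₎ = R₍0₎(1 + αΔT) = 0.02575 × (1 + 0.0042×172) = 0.04434 Ω
P = I²R = (207)² × 0.04434 = 1900 W

1900 W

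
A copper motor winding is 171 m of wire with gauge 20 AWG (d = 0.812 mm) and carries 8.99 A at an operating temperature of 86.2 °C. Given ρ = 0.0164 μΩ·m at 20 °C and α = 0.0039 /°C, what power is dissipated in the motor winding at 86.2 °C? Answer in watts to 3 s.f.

ρ = 0.0164 μΩ·m = 1.64×10^-8 Ω·m
A = π(0.812/2 mm)² = π(4.0600e-04 m)² = 5.178e-07 m²
R₍20₎ = ρL/A = (1.64×10^-8)(171)/(5.178e-07) = 5.415 Ω
R₍86.2₎ = R₍20₎(1 + αΔT) = 5.415 × (1 + 0.0039×66.2) = 6.814 Ω
P = I²R = (8.99)² × 6.814 = 551 W

551 W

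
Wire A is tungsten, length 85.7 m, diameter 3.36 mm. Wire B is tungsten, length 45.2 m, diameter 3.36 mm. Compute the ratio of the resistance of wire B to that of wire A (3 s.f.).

R ∝ ρL/d², so R_B/R_A = (L_B/L_A)
= (45.2/85.7) = 0.527

0.527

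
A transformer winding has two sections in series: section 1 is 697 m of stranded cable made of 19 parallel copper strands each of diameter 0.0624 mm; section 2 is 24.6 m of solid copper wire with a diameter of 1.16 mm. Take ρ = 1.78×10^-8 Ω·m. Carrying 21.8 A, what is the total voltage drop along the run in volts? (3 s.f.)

4660 V

Section 1: A_strand = π(3.1200e-05)² = 3.058e-09 m²; R₁ = ρL/(N·A_s) = (1.78×10^-8)(697)/(19×3.058e-09) = 213.5 Ω
Section 2: A = π(d/2)² = π(5.8000e-04 m)² = 1.057e-06 m²
R₂ = (1.78×10^-8)(24.6)/(1.057e-06) = 0.4143 Ω
R = R₁ + R₂ = 213.9 Ω
V = IR = 21.8 × 213.9 = 4660 V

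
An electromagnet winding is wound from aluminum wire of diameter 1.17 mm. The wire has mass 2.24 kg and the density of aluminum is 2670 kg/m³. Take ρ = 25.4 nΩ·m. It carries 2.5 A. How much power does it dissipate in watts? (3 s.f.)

115 W

ρ = 25.4 nΩ·m = 2.54×10^-8 Ω·m
A = π(d/2)² = π(5.8500e-04 m)² = 1.0751e-06 m²
L = m/(density·A) = 2.24/(2670×1.0751e-06) = 780.3 m
R = ρL/A = (2.54×10^-8)(780.3)/(1.0751e-06) = 18.44 Ω
P = I²R = (2.5)² × 18.44 = 115 W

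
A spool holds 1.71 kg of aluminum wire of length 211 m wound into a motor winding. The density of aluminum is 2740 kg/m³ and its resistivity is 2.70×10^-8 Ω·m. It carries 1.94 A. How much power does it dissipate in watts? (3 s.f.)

A = m/(density·L) = 1.71/(2740×211) = 2.9578e-06 m²
R = ρL/A = (2.70×10^-8)(211)/(2.9578e-06) = 1.926 Ω
P = I²R = (1.94)² × 1.926 = 7.25 W

7.25 W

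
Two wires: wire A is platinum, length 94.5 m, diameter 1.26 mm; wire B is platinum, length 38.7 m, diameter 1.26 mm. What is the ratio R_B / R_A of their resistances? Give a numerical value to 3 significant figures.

R ∝ ρL/d², so R_B/R_A = (L_B/L_A)
= (38.7/94.5) = 0.410

0.410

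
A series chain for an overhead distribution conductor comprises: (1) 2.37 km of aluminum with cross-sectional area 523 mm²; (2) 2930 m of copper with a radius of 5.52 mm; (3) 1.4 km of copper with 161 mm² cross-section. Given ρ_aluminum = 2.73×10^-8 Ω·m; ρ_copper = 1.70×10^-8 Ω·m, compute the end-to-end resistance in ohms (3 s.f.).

0.792 Ω

Seg 1: A = 523 mm² = 5.230e-04 m²
R_1 = (2.73×10^-8)(2370)/(5.230e-04) = 0.1237 Ω
Seg 2: A = πr² = π(5.5200e-03 m)² = 9.573e-05 m²
R_2 = (1.70×10^-8)(2930)/(9.573e-05) = 0.5203 Ω
Seg 3: A = 161 mm² = 1.610e-04 m²
R_3 = (1.70×10^-8)(1400)/(1.610e-04) = 0.1478 Ω
R_total = R_1 + R_2 + R_3 = 0.792 Ω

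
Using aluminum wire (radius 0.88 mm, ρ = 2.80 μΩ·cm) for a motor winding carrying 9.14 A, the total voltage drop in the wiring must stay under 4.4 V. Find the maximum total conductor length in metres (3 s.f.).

ρ = 2.80 μΩ·cm = 2.80×10^-8 Ω·m
A = πr² = π(8.8000e-04 m)² = 2.433e-06 m²
L_max = V_max·A/(1·ρI) = (4.4)(2.433e-06)/(2.80×10^-8×9.14) = 41.8 m

41.8 m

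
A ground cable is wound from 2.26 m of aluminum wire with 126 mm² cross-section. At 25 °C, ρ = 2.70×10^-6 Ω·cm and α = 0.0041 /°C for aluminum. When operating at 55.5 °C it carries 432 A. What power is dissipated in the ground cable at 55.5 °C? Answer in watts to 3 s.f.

ρ = 2.70×10^-6 Ω·cm = 2.70×10^-8 Ω·m
A = 126 mm² = 1.260e-04 m²
R₍25₎ = ρL/A = (2.70×10^-8)(2.26)/(1.260e-04) = 4.843×10^-4 Ω
R₍55.5₎ = R₍25₎(1 + αΔT) = 4.843×10^-4 × (1 + 0.0041×30.5) = 5.448×10^-4 Ω
P = I²R = (432)² × 5.448×10^-4 = 102 W

102 W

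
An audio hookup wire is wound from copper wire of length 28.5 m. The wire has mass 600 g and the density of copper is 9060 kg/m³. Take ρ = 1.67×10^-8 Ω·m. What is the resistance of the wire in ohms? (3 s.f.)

0.205 Ω

A = m/(density·L) = 0.6/(9060×28.5) = 2.3237e-06 m²
R = ρL/A = (1.67×10^-8)(28.5)/(2.3237e-06) = 0.205 Ω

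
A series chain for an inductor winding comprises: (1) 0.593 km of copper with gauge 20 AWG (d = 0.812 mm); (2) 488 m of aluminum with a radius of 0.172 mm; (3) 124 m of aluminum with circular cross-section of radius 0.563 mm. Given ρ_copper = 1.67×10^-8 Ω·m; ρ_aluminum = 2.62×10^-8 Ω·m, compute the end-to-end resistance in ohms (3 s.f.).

Seg 1: A = π(0.812/2 mm)² = π(4.0600e-04 m)² = 5.178e-07 m²
R_1 = (1.67×10^-8)(593)/(5.178e-07) = 19.12 Ω
Seg 2: A = πr² = π(1.7200e-04 m)² = 9.294e-08 m²
R_2 = (2.62×10^-8)(488)/(9.294e-08) = 137.6 Ω
Seg 3: A = πr² = π(5.6300e-04 m)² = 9.958e-07 m²
R_3 = (2.62×10^-8)(124)/(9.958e-07) = 3.263 Ω
R_total = R_1 + R_2 + R_3 = 160 Ω

160 Ω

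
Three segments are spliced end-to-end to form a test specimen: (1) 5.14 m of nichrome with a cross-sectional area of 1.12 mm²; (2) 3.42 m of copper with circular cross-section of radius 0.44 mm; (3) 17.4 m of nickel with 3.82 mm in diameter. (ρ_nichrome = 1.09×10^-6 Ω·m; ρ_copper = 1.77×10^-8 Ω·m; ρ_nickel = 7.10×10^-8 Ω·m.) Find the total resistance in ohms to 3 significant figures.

Seg 1: A = 1.12 mm² = 1.120e-06 m²
R_1 = (1.09×10^-6)(5.14)/(1.120e-06) = 5.002 Ω
Seg 2: A = πr² = π(4.4000e-04 m)² = 6.082e-07 m²
R_2 = (1.77×10^-8)(3.42)/(6.082e-07) = 0.09953 Ω
Seg 3: A = π(d/2)² = π(1.9100e-03 m)² = 1.146e-05 m²
R_3 = (7.10×10^-8)(17.4)/(1.146e-05) = 0.1078 Ω
R_total = R_1 + R_2 + R_3 = 5.21 Ω

5.21 Ω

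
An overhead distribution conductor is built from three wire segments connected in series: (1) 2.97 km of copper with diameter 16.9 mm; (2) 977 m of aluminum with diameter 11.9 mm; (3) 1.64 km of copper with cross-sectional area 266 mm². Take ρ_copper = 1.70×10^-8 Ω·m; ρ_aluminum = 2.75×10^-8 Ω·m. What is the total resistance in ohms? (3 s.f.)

0.571 Ω

Seg 1: A = π(d/2)² = π(8.4500e-03 m)² = 2.243e-04 m²
R_1 = (1.70×10^-8)(2970)/(2.243e-04) = 0.2251 Ω
Seg 2: A = π(d/2)² = π(5.9500e-03 m)² = 1.112e-04 m²
R_2 = (2.75×10^-8)(977)/(1.112e-04) = 0.2416 Ω
Seg 3: A = 266 mm² = 2.660e-04 m²
R_3 = (1.70×10^-8)(1640)/(2.660e-04) = 0.1048 Ω
R_total = R_1 + R_2 + R_3 = 0.571 Ω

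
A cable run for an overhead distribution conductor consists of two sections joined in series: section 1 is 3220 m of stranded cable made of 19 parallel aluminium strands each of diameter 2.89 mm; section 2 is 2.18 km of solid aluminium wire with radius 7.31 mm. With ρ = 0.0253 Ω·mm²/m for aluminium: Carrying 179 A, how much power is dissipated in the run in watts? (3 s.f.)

31500 W

ρ = 0.0253 Ω·mm²/m = 2.53×10^-8 Ω·m
Section 1: A_strand = π(1.4450e-03)² = 6.560e-06 m²; R₁ = ρL/(N·A_s) = (2.53×10^-8)(3220)/(19×6.560e-06) = 0.6536 Ω
Section 2: A = πr² = π(7.3100e-03 m)² = 1.679e-04 m²
R₂ = (2.53×10^-8)(2180)/(1.679e-04) = 0.3285 Ω
R = R₁ + R₂ = 0.9822 Ω
P = I²R = (179)² × 0.9822 = 31500 W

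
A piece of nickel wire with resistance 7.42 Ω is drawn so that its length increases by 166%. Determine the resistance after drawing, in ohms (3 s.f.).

k = 1 + 166/100 = 2.66; volume constant ⇒ A' = A/k, so R' = k²R.
R' = 7.076 × 7.42 = 52.5 Ω

52.5 Ω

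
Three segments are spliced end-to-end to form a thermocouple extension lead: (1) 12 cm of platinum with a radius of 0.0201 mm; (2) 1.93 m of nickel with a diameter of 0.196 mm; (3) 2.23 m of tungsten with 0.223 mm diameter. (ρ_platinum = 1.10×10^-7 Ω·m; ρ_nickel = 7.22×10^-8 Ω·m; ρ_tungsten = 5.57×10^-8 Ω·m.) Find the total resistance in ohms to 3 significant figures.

18.2 Ω

Seg 1: A = πr² = π(2.0100e-05 m)² = 1.269e-09 m²
R_1 = (1.10×10^-7)(0.12)/(1.269e-09) = 10.4 Ω
Seg 2: A = π(d/2)² = π(9.8000e-05 m)² = 3.017e-08 m²
R_2 = (7.22×10^-8)(1.93)/(3.017e-08) = 4.618 Ω
Seg 3: A = π(d/2)² = π(1.1150e-04 m)² = 3.906e-08 m²
R_3 = (5.57×10^-8)(2.23)/(3.906e-08) = 3.18 Ω
R_total = R_1 + R_2 + R_3 = 18.2 Ω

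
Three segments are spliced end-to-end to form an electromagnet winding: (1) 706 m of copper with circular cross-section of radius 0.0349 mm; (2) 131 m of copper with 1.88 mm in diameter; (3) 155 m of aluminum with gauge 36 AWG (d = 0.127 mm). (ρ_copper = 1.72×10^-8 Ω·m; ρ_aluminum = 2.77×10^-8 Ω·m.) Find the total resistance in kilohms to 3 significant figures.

Seg 1: A = πr² = π(3.4900e-05 m)² = 3.826e-09 m²
R_1 = (1.72×10^-8)(706)/(3.826e-09) = 3173 Ω
Seg 2: A = π(d/2)² = π(9.4000e-04 m)² = 2.776e-06 m²
R_2 = (1.72×10^-8)(131)/(2.776e-06) = 0.8117 Ω
Seg 3: A = π(0.127/2 mm)² = π(6.3500e-05 m)² = 1.267e-08 m²
R_3 = (2.77×10^-8)(155)/(1.267e-08) = 338.9 Ω
R_total = R_1 + R_2 + R_3 = 3.51 kΩ

3.51 kΩ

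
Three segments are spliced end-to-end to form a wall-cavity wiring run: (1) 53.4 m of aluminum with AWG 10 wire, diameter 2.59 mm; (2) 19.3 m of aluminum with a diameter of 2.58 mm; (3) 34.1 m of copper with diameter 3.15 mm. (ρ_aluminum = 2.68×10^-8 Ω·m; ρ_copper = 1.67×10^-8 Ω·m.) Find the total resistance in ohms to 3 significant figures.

0.444 Ω

Seg 1: A = π(2.59/2 mm)² = π(1.2950e-03 m)² = 5.269e-06 m²
R_1 = (2.68×10^-8)(53.4)/(5.269e-06) = 0.2716 Ω
Seg 2: A = π(d/2)² = π(1.2900e-03 m)² = 5.228e-06 m²
R_2 = (2.68×10^-8)(19.3)/(5.228e-06) = 0.09894 Ω
Seg 3: A = π(d/2)² = π(1.5750e-03 m)² = 7.793e-06 m²
R_3 = (1.67×10^-8)(34.1)/(7.793e-06) = 0.07307 Ω
R_total = R_1 + R_2 + R_3 = 0.444 Ω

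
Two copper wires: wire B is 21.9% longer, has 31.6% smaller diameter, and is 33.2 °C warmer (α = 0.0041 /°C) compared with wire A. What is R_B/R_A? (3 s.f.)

R ∝ ρL/d² with ρ ∝ (1+αΔT), so R_B/R_A = (1 + 21.9/100) × (1 − 31.6/100)⁻² × (1 + 0.0041×33.2)
= 1.219 × 2.137 × 1.136 = 2.96

2.96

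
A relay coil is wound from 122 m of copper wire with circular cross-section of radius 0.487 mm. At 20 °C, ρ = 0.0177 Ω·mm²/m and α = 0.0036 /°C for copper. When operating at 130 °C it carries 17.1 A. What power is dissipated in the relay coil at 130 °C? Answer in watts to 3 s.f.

ρ = 0.0177 Ω·mm²/m = 1.77×10^-8 Ω·m
A = πr² = π(4.8700e-04 m)² = 7.451e-07 m²
R₍20₎ = ρL/A = (1.77×10^-8)(122)/(7.451e-07) = 2.898 Ω
R₍130₎ = R₍20₎(1 + αΔT) = 2.898 × (1 + 0.0036×110) = 4.046 Ω
P = I²R = (17.1)² × 4.046 = 1180 W

1180 W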